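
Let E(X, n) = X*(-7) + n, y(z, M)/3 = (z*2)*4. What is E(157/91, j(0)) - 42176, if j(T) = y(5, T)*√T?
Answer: -548445/13 ≈ -42188.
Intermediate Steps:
y(z, M) = 24*z (y(z, M) = 3*((z*2)*4) = 3*((2*z)*4) = 3*(8*z) = 24*z)
j(T) = 120*√T (j(T) = (24*5)*√T = 120*√T)
E(X, n) = n - 7*X (E(X, n) = -7*X + n = n - 7*X)
E(157/91, j(0)) - 42176 = (120*√0 - 1099/91) - 42176 = (120*0 - 1099/91) - 42176 = (0 - 7*157/91) - 42176 = (0 - 157/13) - 42176 = -157/13 - 42176 = -548445/13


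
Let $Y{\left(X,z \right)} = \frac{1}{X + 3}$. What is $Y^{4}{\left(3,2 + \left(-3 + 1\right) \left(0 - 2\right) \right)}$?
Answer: $\frac{1}{1296} \approx 0.0007716$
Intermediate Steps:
$Y{\left(X,z \right)} = \frac{1}{3 + X}$
$Y^{4}{\left(3,2 + \left(-3 + 1\right) \left(0 - 2\right) \right)} = \left(\frac{1}{3 + 3}\right)^{4} = \left(\frac{1}{6}\right)^{4} = \frac{1}{1296}$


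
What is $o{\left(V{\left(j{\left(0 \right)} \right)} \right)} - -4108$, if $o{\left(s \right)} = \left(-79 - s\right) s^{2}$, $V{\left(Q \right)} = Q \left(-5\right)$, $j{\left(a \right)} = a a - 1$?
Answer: $2008$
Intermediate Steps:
$j{\left(a \right)} = -1 + a^{2}$ ($j{\left(a \right)} = a^{2} - 1 = -1 + a^{2}$)
$V{\left(Q \right)} = - 5 Q$
$o{\left(s \right)} = s^{2} \left(-79 - s\right)$
$o{\left(V{\left(j{\left(0 \right)} \right)} \right)} - -4108 = \left(- 5 \left(-1 + 0^{2}\right)\right)^{2} \left(-79 - - 5 \left(-1 + 0^{2}\right)\right) - -4108 = \left(- 5 \left(-1 + 0\right)\right)^{2} \left(-79 - - 5 \left(-1 + 0\right)\right) + 4108 = \left(\left(-5\right) \left(-1\right)\right)^{2} \left(-79 - \left(-5\right) \left(-1\right)\right) + 4108 = 5^{2} \left(-79 - 5\right) + 4108 = 25 \left(-79 - 5\right) + 4108 = 25 \left(-84\right) + 4108 = -2100 + 4108 = 2008$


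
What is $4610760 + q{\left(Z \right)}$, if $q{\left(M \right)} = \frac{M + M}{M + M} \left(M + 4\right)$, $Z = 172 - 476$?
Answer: $4610460$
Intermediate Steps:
$Z = -304$
$q{\left(M \right)} = 4 + M$ ($q{\left(M \right)} = \frac{2 M}{2 M} \left(4 + M\right) = 2 M \frac{1}{2 M} \left(4 + M\right) = 1 \left(4 + M\right) = 4 + M$)
$4610760 + q{\left(Z \right)} = 4610760 + \left(4 - 304\right) = 4610760 - 300 = 4610460$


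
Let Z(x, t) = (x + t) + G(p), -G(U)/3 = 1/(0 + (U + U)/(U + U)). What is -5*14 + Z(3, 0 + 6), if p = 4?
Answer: -64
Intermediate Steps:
G(U) = -3 (G(U) = -3/(0 + (U + U)/(U + U)) = -3/(0 + (2*U)/((2*U))) = -3/(0 + (2*U)*(1/(2*U))) = -3/(0 + 1) = -3/1 = -3*1 = -3)
Z(x, t) = -3 + t + x (Z(x, t) = (x + t) - 3 = (t + x) - 3 = -3 + t + x)
-5*14 + Z(3, 0 + 6) = -5*14 + (-3 + (0 + 6) + 3) = -70 + (-3 + 6 + 3) = -70 + 6 = -64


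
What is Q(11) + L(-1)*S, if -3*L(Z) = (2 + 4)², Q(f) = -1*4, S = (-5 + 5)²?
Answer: -4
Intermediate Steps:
S = 0 (S = 0² = 0)
Q(f) = -4
L(Z) = -12 (L(Z) = -(2 + 4)²/3 = -⅓*6² = -⅓*36 = -12)
Q(11) + L(-1)*S = -4 - 12*0 = -4 + 0 = -4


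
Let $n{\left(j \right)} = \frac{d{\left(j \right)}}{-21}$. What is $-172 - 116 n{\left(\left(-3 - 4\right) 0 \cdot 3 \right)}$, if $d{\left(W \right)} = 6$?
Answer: $- \frac{972}{7} \approx -138.86$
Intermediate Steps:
$n{\left(j \right)} = - \frac{2}{7}$ ($n{\left(j \right)} = \frac{6}{-21} = 6 \left(- \frac{1}{21}\right) = - \frac{2}{7}$)
$-172 - 116 n{\left(\left(-3 - 4\right) 0 \cdot 3 \right)} = -172 - - \frac{232}{7} = -172 + \frac{232}{7} = - \frac{972}{7}$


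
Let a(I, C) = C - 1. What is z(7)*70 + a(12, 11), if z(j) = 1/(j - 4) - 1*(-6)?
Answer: 1360/3 ≈ 453.33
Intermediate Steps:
a(I, C) = -1 + C
z(j) = 6 + 1/(-4 + j) (z(j) = 1/(-4 + j) + 6 = 6 + 1/(-4 + j))
z(7)*70 + a(12, 11) = ((-23 + 6*7)/(-4 + 7))*70 + (-1 + 11) = ((-23 + 42)/3)*70 + 10 = ((1/3)*19)*70 + 10 = (19/3)*70 + 10 = 1330/3 + 10 = 1360/3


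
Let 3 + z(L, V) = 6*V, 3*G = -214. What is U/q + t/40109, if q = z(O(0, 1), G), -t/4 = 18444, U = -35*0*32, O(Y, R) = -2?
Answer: -73776/40109 ≈ -1.8394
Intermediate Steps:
G = -214/3 (G = (⅓)*(-214) = -214/3 ≈ -71.333)
U = 0 (U = 0*32 = 0)
t = -73776 (t = -4*18444 = -73776)
z(L, V) = -3 + 6*V
q = -431 (q = -3 + 6*(-214/3) = -3 - 428 = -431)
U/q + t/40109 = 0/(-431) - 73776/40109 = 0*(-1/431) - 73776*1/40109 = 0 - 73776/40109 = -73776/40109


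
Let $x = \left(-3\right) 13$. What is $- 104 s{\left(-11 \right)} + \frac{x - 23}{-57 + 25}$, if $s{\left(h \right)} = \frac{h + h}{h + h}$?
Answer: $- \frac{1633}{16} \approx -102.06$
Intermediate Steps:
$x = -39$
$s{\left(h \right)} = 1$ ($s{\left(h \right)} = \frac{2 h}{2 h} = 2 h \frac{1}{2 h} = 1$)
$- 104 s{\left(-11 \right)} + \frac{x - 23}{-57 + 25} = \left(-104\right) 1 + \frac{-39 - 23}{-57 + 25} = -104 - \frac{62}{-32} = -104 - - \frac{31}{16} = -104 + \frac{31}{16} = - \frac{1633}{16}$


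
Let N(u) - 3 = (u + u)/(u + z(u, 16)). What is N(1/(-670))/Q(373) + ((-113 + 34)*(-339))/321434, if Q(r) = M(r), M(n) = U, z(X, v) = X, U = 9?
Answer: 1526765/2892906 ≈ 0.52776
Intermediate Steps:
M(n) = 9
Q(r) = 9
N(u) = 4 (N(u) = 3 + (u + u)/(u + u) = 3 + (2*u)/((2*u)) = 3 + (2*u)*(1/(2*u)) = 3 + 1 = 4)
N(1/(-670))/Q(373) + ((-113 + 34)*(-339))/321434 = 4/9 + ((-113 + 34)*(-339))/321434 = 4*(⅑) - 79*(-339)*(1/321434) = 4/9 + 26781*(1/321434) = 4/9 + 26781/321434 = 1526765/2892906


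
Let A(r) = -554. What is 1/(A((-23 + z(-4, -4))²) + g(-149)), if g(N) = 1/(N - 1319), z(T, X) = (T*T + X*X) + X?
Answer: -1468/813273 ≈ -0.0018051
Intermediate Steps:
z(T, X) = X + T² + X² (z(T, X) = (T² + X²) + X = X + T² + X²)
g(N) = 1/(-1319 + N)
1/(A((-23 + z(-4, -4))²) + g(-149)) = 1/(-554 + 1/(-1319 - 149)) = 1/(-554 + 1/(-1468)) = 1/(-554 - 1/1468) = 1/(-813273/1468) = -1468/813273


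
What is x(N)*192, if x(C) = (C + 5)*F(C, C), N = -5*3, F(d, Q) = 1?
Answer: -1920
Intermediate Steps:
N = -15
x(C) = 5 + C (x(C) = (C + 5)*1 = (5 + C)*1 = 5 + C)
x(N)*192 = (5 - 15)*192 = -10*192 = -1920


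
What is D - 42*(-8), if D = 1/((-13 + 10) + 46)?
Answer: 14449/43 ≈ 336.02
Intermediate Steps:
D = 1/43 (D = 1/(-3 + 46) = 1/43 ≈ 0.023256)
D - 42*(-8) = 1/43 - 42*(-8) = 1/43 + 336 = 14449/43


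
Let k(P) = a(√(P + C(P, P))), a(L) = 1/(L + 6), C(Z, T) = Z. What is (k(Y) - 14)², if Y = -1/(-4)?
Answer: 964326/5041 + 1964*√2/5041 ≈ 191.85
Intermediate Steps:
Y = ¼ (Y = -1*(-¼) = ¼ ≈ 0.25000)
a(L) = 1/(6 + L)
k(P) = 1/(6 + √2*√P) (k(P) = 1/(6 + √(P + P)) = 1/(6 + √(2*P)) = 1/(6 + √2*√P))
(k(Y) - 14)² = (1/(6 + √2*√(¼)) - 14)² = (1/(6 + √2*(½)) - 14)² = (1/(6 + √2/2) - 14)² = (-14 + 1/(6 + √2/2))²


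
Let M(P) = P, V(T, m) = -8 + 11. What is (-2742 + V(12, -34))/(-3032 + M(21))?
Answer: 2739/3011 ≈ 0.90966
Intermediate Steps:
V(T, m) = 3
(-2742 + V(12, -34))/(-3032 + M(21)) = (-2742 + 3)/(-3032 + 21) = -2739/(-3011) = -2739*(-1/3011) = 2739/3011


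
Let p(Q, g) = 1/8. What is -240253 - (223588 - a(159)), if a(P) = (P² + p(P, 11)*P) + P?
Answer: -3507049/8 ≈ -4.3838e+5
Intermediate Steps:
p(Q, g) = ⅛
a(P) = P² + 9*P/8 (a(P) = (P² + P/8) + P = P² + 9*P/8)
-240253 - (223588 - a(159)) = -240253 - (223588 - 159*(9 + 8*159)/8) = -240253 - (223588 - 159*(9 + 1272)/8) = -240253 - (223588 - 159*1281/8) = -240253 - (223588 - 1*203679/8) = -240253 - (223588 - 203679/8) = -240253 - 1*1585025/8 = -240253 - 1585025/8 = -3507049/8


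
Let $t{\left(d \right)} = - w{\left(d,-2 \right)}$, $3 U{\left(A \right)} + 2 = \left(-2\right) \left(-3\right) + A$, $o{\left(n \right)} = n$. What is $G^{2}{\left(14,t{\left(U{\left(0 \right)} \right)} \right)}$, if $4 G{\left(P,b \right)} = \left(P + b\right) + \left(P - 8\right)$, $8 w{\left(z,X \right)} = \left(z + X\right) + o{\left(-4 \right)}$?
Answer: $\frac{61009}{2304} \approx 26.48$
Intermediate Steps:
$U{\left(A \right)} = \frac{4}{3} + \frac{A}{3}$ ($U{\left(A \right)} = - \frac{2}{3} + \frac{\left(-2\right) \left(-3\right) + A}{3} = - \frac{2}{3} + \frac{6 + A}{3} = - \frac{2}{3} + \left(2 + \frac{A}{3}\right) = \frac{4}{3} + \frac{A}{3}$)
$w{\left(z,X \right)} = - \frac{1}{2} + \frac{X}{8} + \frac{z}{8}$ ($w{\left(z,X \right)} = \frac{\left(z + X\right) - 4}{8} = \frac{\left(X + z\right) - 4}{8} = \frac{-4 + X + z}{8} = - \frac{1}{2} + \frac{X}{8} + \frac{z}{8}$)
$t{\left(d \right)} = \frac{3}{4} - \frac{d}{8}$ ($t{\left(d \right)} = - (- \frac{1}{2} + \frac{1}{8} \left(-2\right) + \frac{d}{8}) = - (- \frac{1}{2} - \frac{1}{4} + \frac{d}{8}) = - (- \frac{3}{4} + \frac{d}{8}) = \frac{3}{4} - \frac{d}{8}$)
$G{\left(P,b \right)} = -2 + \frac{P}{2} + \frac{b}{4}$ ($G{\left(P,b \right)} = \frac{\left(P + b\right) + \left(P - 8\right)}{4} = \frac{\left(P + b\right) + \left(-8 + P\right)}{4} = \frac{-8 + b + 2 P}{4} = -2 + \frac{P}{2} + \frac{b}{4}$)
$G^{2}{\left(14,t{\left(U{\left(0 \right)} \right)} \right)} = \left(-2 + \frac{1}{2} \cdot 14 + \frac{\frac{3}{4} - \frac{\frac{4}{3} + \frac{1}{3} \cdot 0}{8}}{4}\right)^{2} = \left(-2 + 7 + \frac{\frac{3}{4} - \frac{\frac{4}{3} + 0}{8}}{4}\right)^{2} = \left(-2 + 7 + \frac{\frac{3}{4} - \frac{1}{6}}{4}\right)^{2} = \left(-2 + 7 + \frac{1}{4} \cdot \frac{7}{12}\right)^{2} = \left(-2 + 7 + \frac{7}{48}\right)^{2} = \left(\frac{247}{48}\right)^{2} = \frac{61009}{2304}$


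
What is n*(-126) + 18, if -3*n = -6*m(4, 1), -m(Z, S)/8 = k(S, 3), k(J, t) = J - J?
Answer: 18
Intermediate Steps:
k(J, t) = 0
m(Z, S) = 0 (m(Z, S) = -8*0 = 0)
n = 0 (n = -(-2)*0 = -⅓*0 = 0)
n*(-126) + 18 = 0*(-126) + 18 = 0 + 18 = 18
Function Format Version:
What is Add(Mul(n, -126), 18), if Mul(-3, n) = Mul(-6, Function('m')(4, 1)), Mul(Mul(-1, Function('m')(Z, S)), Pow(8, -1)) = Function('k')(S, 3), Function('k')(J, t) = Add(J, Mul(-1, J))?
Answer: 18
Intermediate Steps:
Function('k')(J, t) = 0
Function('m')(Z, S) = 0 (Function('m')(Z, S) = Mul(-8, 0) = 0)
n = 0 (n = Mul(Rational(-1, 3), Mul(-6, 0)) = Mul(Rational(-1, 3), 0) = 0)
Add(Mul(n, -126), 18) = Add(Mul(0, -126), 18) = Add(0, 18) = 18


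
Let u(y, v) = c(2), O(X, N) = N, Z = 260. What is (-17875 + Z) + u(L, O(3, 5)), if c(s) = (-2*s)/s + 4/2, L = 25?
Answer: -17615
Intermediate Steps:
c(s) = 0 (c(s) = -2 + 4*(½) = -2 + 2 = 0)
u(y, v) = 0
(-17875 + Z) + u(L, O(3, 5)) = (-17875 + 260) + 0 = -17615 + 0 = -17615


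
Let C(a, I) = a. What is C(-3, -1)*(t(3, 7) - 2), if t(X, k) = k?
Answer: -15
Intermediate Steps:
C(-3, -1)*(t(3, 7) - 2) = -3*(7 - 2) = -3*5 = -15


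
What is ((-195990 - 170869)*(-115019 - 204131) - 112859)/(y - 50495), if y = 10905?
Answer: -117082936991/39590 ≈ -2.9574e+6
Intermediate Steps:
((-195990 - 170869)*(-115019 - 204131) - 112859)/(y - 50495) = ((-195990 - 170869)*(-115019 - 204131) - 112859)/(10905 - 50495) = (-366859*(-319150) - 112859)/(-39590) = (117083049850 - 112859)*(-1/39590) = 117082936991*(-1/39590) = -117082936991/39590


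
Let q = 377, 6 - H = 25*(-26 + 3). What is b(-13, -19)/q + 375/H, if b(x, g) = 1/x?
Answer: 1837294/2847481 ≈ 0.64524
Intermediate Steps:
H = 581 (H = 6 - 25*(-26 + 3) = 6 - 25*(-23) = 6 - 1*(-575) = 6 + 575 = 581)
b(-13, -19)/q + 375/H = 1/(-13*377) + 375/581 = -1/13*1/377 + 375*(1/581) = -1/4901 + 375/581 = 1837294/2847481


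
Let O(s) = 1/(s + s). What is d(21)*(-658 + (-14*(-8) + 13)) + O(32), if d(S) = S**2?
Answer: -15043391/64 ≈ -2.3505e+5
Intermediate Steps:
O(s) = 1/(2*s)
d(21)*(-658 + (-14*(-8) + 13)) + O(32) = 21**2*(-658 + (-14*(-8) + 13)) + (1/2)/32 = 441*(-658 + (112 + 13)) + (1/2)*(1/32) = 441*(-658 + 125) + 1/64 = 441*(-533) + 1/64 = -235053 + 1/64 = -15043391/64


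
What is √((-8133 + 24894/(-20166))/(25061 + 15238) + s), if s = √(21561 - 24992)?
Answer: √(-411439014377902 + 2038370166745969*I*√3431)/45148313 ≈ 5.4025 + 5.4211*I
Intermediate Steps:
s = I*√3431 (s = √(-3431) = I*√3431 ≈ 58.575*I)
√((-8133 + 24894/(-20166))/(25061 + 15238) + s) = √((-8133 + 24894/(-20166))/(25061 + 15238) + I*√3431) = √((-8133 + 24894*(-1/20166))/40299 + I*√3431) = √((-8133 - 4149/3361)*(1/40299) + I*√3431) = √(-27339162/3361*1/40299 + I*√3431) = √(-9113054/45148313 + I*√3431)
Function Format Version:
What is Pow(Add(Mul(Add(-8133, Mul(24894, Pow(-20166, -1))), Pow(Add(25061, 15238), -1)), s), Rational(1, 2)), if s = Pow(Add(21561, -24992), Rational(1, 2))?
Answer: Mul(Rational(1, 45148313), Pow(Add(-411439014377902, Mul(2038370166745969, I, Pow(3431, Rational(1, 2)))), Rational(1, 2))) ≈ Add(5.4025, Mul(5.4211, I))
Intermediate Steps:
s = Mul(I, Pow(3431, Rational(1, 2))) (s = Pow(-3431, Rational(1, 2)) = Mul(I, Pow(3431, Rational(1, 2))) ≈ Mul(58.575, I))
Pow(Add(Mul(Add(-8133, Mul(24894, Pow(-20166, -1))), Pow(Add(25061, 15238), -1)), s), Rational(1, 2)) = Pow(Add(Mul(Add(-8133, Mul(24894, Pow(-20166, -1))), Pow(Add(25061, 15238), -1)), Mul(I, Pow(3431, Rational(1, 2)))), Rational(1, 2)) = Pow(Add(Mul(Add(-8133, Mul(24894, Rational(-1, 20166))), Pow(40299, -1)), Mul(I, Pow(3431, Rational(1, 2)))), Rational(1, 2)) = Pow(Add(Mul(Add(-8133, Rational(-4149, 3361)), Rational(1, 40299)), Mul(I, Pow(3431, Rational(1, 2)))), Rational(1, 2)) = Pow(Add(Mul(Rational(-27339162, 3361), Rational(1, 40299)), Mul(I, Pow(3431, Rational(1, 2)))), Rational(1, 2)) = Pow(Add(Rational(-9113054, 45148313), Mul(I, Pow(3431, Rational(1, 2)))), Rational(1, 2))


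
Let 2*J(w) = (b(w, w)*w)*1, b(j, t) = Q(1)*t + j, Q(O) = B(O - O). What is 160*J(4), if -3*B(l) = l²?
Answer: 1280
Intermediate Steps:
B(l) = -l²/3
Q(O) = 0 (Q(O) = -(O - O)²/3 = -⅓*0² = -⅓*0 = 0)
b(j, t) = j (b(j, t) = 0*t + j = 0 + j = j)
J(w) = w²/2 (J(w) = ((w*w)*1)/2 = (w²*1)/2 = w²/2)
160*J(4) = 160*((½)*4²) = 160*((½)*16) = 160*8 = 1280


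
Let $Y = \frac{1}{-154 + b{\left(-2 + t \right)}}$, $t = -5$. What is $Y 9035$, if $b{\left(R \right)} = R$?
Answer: $- \frac{9035}{161} \approx -56.118$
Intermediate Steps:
$Y = - \frac{1}{161}$ ($Y = \frac{1}{-154 - 7} = \frac{1}{-161} = - \frac{1}{161} \approx -0.0062112$)
$Y 9035 = \left(- \frac{1}{161}\right) 9035 = - \frac{9035}{161}$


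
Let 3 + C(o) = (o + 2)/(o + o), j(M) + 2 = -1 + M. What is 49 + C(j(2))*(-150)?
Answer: 574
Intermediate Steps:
j(M) = -3 + M (j(M) = -2 + (-1 + M) = -3 + M)
C(o) = -3 + (2 + o)/(2*o) (C(o) = -3 + (o + 2)/(o + o) = -3 + (2 + o)/((2*o)) = -3 + (2 + o)*(1/(2*o)) = -3 + (2 + o)/(2*o))
49 + C(j(2))*(-150) = 49 + (-5/2 + 1/(-3 + 2))*(-150) = 49 + (-5/2 + 1/(-1))*(-150) = 49 + (-5/2 - 1)*(-150) = 49 - 7/2*(-150) = 49 + 525 = 574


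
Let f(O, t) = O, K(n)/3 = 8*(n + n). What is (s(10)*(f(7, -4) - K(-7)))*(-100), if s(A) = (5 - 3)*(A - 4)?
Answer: -411600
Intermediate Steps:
K(n) = 48*n (K(n) = 3*(8*(n + n)) = 3*(8*(2*n)) = 3*(16*n) = 48*n)
s(A) = -8 + 2*A (s(A) = 2*(-4 + A) = -8 + 2*A)
(s(10)*(f(7, -4) - K(-7)))*(-100) = ((-8 + 2*10)*(7 - 48*(-7)))*(-100) = ((-8 + 20)*(7 - 1*(-336)))*(-100) = (12*(7 + 336))*(-100) = (12*343)*(-100) = 4116*(-100) = -411600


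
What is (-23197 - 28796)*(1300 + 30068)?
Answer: -1630916424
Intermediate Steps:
(-23197 - 28796)*(1300 + 30068) = -51993*31368 = -1630916424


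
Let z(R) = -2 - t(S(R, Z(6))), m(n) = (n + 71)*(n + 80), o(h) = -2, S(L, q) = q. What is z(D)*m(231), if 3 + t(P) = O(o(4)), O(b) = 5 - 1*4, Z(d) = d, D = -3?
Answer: 0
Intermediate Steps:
O(b) = 1 (O(b) = 5 - 4 = 1)
t(P) = -2 (t(P) = -3 + 1 = -2)
m(n) = (71 + n)*(80 + n)
z(R) = 0 (z(R) = -2 - 1*(-2) = -2 + 2 = 0)
z(D)*m(231) = 0*(5680 + 231**2 + 151*231) = 0*(5680 + 53361 + 34881) = 0*93922 = 0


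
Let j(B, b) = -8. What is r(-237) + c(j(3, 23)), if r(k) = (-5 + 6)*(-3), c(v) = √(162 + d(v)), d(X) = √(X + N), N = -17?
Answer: -3 + √(162 + 5*I) ≈ 9.7294 + 0.1964*I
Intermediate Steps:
d(X) = √(-17 + X) (d(X) = √(X - 17) = √(-17 + X))
c(v) = √(162 + √(-17 + v))
r(k) = -3 (r(k) = 1*(-3) = -3)
r(-237) + c(j(3, 23)) = -3 + √(162 + √(-17 - 8)) = -3 + √(162 + √(-25)) = -3 + √(162 + 5*I)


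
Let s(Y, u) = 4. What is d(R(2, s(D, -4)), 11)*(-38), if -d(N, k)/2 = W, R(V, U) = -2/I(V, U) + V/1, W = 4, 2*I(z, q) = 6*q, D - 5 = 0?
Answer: 304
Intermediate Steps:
D = 5 (D = 5 + 0 = 5)
I(z, q) = 3*q (I(z, q) = (6*q)/2 = 3*q)
R(V, U) = V - 2/(3*U) (R(V, U) = -2*1/(3*U) + V/1 = -2/(3*U) + V*1 = -2/(3*U) + V = V - 2/(3*U))
d(N, k) = -8 (d(N, k) = -2*4 = -8)
d(R(2, s(D, -4)), 11)*(-38) = -8*(-38) = 304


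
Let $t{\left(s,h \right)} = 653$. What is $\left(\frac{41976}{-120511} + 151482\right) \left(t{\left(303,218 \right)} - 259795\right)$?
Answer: $- \frac{4730690418590292}{120511} \approx -3.9255 \cdot 10^{10}$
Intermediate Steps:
$\left(\frac{41976}{-120511} + 151482\right) \left(t{\left(303,218 \right)} - 259795\right) = \left(\frac{41976}{-120511} + 151482\right) \left(653 - 259795\right) = \left(41976 \left(- \frac{1}{120511}\right) + 151482\right) \left(-259142\right) = \left(- \frac{41976}{120511} + 151482\right) \left(-259142\right) = \frac{18255205326}{120511} \left(-259142\right) = - \frac{4730690418590292}{120511}$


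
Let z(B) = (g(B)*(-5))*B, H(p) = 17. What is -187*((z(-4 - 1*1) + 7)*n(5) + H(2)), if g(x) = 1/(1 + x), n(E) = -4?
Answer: -2618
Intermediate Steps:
z(B) = -5*B/(1 + B) (z(B) = (-5/(1 + B))*B = -5*B/(1 + B))
-187*((z(-4 - 1*1) + 7)*n(5) + H(2)) = -187*((-5*(-4 - 1*1)/(1 + (-4 - 1*1)) + 7)*(-4) + 17) = -187*((-5*(-4 - 1)/(1 + (-4 - 1)) + 7)*(-4) + 17) = -187*((-5*(-5)/(1 - 5) + 7)*(-4) + 17) = -187*((-5*(-5)/(-4) + 7)*(-4) + 17) = -187*((-5*(-5)*(-¼) + 7)*(-4) + 17) = -187*((-25/4 + 7)*(-4) + 17) = -187*((¾)*(-4) + 17) = -187*(-3 + 17) = -187*14 = -2618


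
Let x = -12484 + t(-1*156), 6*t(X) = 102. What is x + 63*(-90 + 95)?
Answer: -12152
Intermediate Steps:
t(X) = 17 (t(X) = (⅙)*102 = 17)
x = -12467 (x = -12484 + 17 = -12467)
x + 63*(-90 + 95) = -12467 + 63*(-90 + 95) = -12467 + 63*5 = -12467 + 315 = -12152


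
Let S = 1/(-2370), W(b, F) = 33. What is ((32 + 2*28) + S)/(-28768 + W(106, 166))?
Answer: -208559/68101950 ≈ -0.0030625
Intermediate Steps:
S = -1/2370 ≈ -0.00042194
((32 + 2*28) + S)/(-28768 + W(106, 166)) = ((32 + 2*28) - 1/2370)/(-28768 + 33) = ((32 + 56) - 1/2370)/(-28735) = (88 - 1/2370)*(-1/28735) = (208559/2370)*(-1/28735) = -208559/68101950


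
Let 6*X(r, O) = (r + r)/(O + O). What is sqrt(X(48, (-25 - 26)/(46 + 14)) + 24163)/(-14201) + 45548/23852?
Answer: 11387/5963 - sqrt(6980387)/241417 ≈ 1.8987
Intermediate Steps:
X(r, O) = r/(6*O) (X(r, O) = ((r + r)/(O + O))/6 = ((2*r)/((2*O)))/6 = ((2*r)*(1/(2*O)))/6 = (r/O)/6 = r/(6*O))
sqrt(X(48, (-25 - 26)/(46 + 14)) + 24163)/(-14201) + 45548/23852 = sqrt((1/6)*48/((-25 - 26)/(46 + 14)) + 24163)/(-14201) + 45548/23852 = sqrt((1/6)*48/(-51/60) + 24163)*(-1/14201) + 45548*(1/23852) = sqrt((1/6)*48/(-51*1/60) + 24163)*(-1/14201) + 11387/5963 = sqrt((1/6)*48/(-17/20) + 24163)*(-1/14201) + 11387/5963 = sqrt((1/6)*48*(-20/17) + 24163)*(-1/14201) + 11387/5963 = sqrt(-160/17 + 24163)*(-1/14201) + 11387/5963 = sqrt(410611/17)*(-1/14201) + 11387/5963 = (sqrt(6980387)/17)*(-1/14201) + 11387/5963 = -sqrt(6980387)/241417 + 11387/5963 = 11387/5963 - sqrt(6980387)/241417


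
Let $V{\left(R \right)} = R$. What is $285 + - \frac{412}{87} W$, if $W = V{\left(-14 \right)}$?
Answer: $\frac{30563}{87} \approx 351.3$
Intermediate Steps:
$W = -14$
$285 + - \frac{412}{87} W = 285 + - \frac{412}{87} \left(-14\right) = 285 + \left(-412\right) \frac{1}{87} \left(-14\right) = 285 - - \frac{5768}{87} = 285 + \frac{5768}{87} = \frac{30563}{87}$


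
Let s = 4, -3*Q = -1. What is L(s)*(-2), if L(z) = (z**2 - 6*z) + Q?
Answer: 46/3 ≈ 15.333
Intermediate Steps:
Q = 1/3 (Q = -1/3*(-1) = 1/3 ≈ 0.33333)
L(z) = 1/3 + z**2 - 6*z (L(z) = (z**2 - 6*z) + 1/3 = 1/3 + z**2 - 6*z)
L(s)*(-2) = (1/3 + 4**2 - 6*4)*(-2) = (1/3 + 16 - 24)*(-2) = -23/3*(-2) = 46/3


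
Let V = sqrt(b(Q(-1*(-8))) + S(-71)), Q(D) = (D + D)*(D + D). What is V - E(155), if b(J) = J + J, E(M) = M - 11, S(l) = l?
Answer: -123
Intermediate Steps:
E(M) = -11 + M
Q(D) = 4*D**2 (Q(D) = (2*D)*(2*D) = 4*D**2)
b(J) = 2*J
V = 21 (V = sqrt(2*(4*(-1*(-8))**2) - 71) = sqrt(2*(4*8**2) - 71) = sqrt(2*(4*64) - 71) = sqrt(2*256 - 71) = sqrt(512 - 71) = sqrt(441) = 21)
V - E(155) = 21 - (-11 + 155) = 21 - 1*144 = 21 - 144 = -123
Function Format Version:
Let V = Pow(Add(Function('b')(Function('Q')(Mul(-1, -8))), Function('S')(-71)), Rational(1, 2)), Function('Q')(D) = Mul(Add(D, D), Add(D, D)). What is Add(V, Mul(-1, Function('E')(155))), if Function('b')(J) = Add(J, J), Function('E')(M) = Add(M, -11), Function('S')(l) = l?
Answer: -123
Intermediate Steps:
Function('E')(M) = Add(-11, M)
Function('Q')(D) = Mul(4, Pow(D, 2)) (Function('Q')(D) = Mul(Mul(2, D), Mul(2, D)) = Mul(4, Pow(D, 2)))
Function('b')(J) = Mul(2, J)
V = 21 (V = Pow(Add(Mul(2, Mul(4, Pow(Mul(-1, -8), 2))), -71), Rational(1, 2)) = Pow(Add(Mul(2, Mul(4, Pow(8, 2))), -71), Rational(1, 2)) = Pow(Add(Mul(2, Mul(4, 64)), -71), Rational(1, 2)) = Pow(Add(Mul(2, 256), -71), Rational(1, 2)) = Pow(Add(512, -71), Rational(1, 2)) = Pow(441, Rational(1, 2)) = 21)
Add(V, Mul(-1, Function('E')(155))) = Add(21, Mul(-1, Add(-11, 155))) = Add(21, Mul(-1, 144)) = Add(21, -144) = -123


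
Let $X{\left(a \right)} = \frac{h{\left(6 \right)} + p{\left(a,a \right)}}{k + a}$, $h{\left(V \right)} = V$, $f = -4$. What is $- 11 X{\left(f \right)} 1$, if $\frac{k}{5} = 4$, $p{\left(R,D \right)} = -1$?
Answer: $- \frac{55}{16} \approx -3.4375$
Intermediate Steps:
$k = 20$ ($k = 5 \cdot 4 = 20$)
$X{\left(a \right)} = \frac{5}{20 + a}$ ($X{\left(a \right)} = \frac{6 - 1}{20 + a} = \frac{5}{20 + a}$)
$- 11 X{\left(f \right)} 1 = - 11 \frac{5}{20 - 4} \cdot 1 = - 11 \cdot \frac{5}{16} \cdot 1 = - 11 \cdot 5 \cdot \frac{1}{16} \cdot 1 = \left(-11\right) \frac{5}{16} \cdot 1 = \left(- \frac{55}{16}\right) 1 = - \frac{55}{16}$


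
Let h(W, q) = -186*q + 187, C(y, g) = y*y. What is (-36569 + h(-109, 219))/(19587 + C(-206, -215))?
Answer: -5932/4771 ≈ -1.2433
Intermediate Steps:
C(y, g) = y²
h(W, q) = 187 - 186*q
(-36569 + h(-109, 219))/(19587 + C(-206, -215)) = (-36569 + (187 - 186*219))/(19587 + (-206)²) = (-36569 + (187 - 40734))/(19587 + 42436) = (-36569 - 40547)/62023 = -77116*1/62023 = -5932/4771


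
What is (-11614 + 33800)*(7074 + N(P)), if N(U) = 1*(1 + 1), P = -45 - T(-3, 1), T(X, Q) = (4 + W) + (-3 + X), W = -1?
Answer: 156988136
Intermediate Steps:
T(X, Q) = X (T(X, Q) = (4 - 1) + (-3 + X) = 3 + (-3 + X) = X)
P = -42 (P = -45 - 1*(-3) = -45 + 3 = -42)
N(U) = 2 (N(U) = 1*2 = 2)
(-11614 + 33800)*(7074 + N(P)) = (-11614 + 33800)*(7074 + 2) = 22186*7076 = 156988136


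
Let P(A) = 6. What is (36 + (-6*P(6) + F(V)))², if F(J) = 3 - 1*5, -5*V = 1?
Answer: 4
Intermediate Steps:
V = -⅕ (V = -⅕*1 = -⅕ ≈ -0.20000)
F(J) = -2 (F(J) = 3 - 5 = -2)
(36 + (-6*P(6) + F(V)))² = (36 + (-6*6 - 2))² = (36 + (-36 - 2))² = (36 - 38)² = (-2)² = 4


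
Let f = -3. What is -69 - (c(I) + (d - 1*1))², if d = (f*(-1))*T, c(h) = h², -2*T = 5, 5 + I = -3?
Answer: -12597/4 ≈ -3149.3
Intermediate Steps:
I = -8 (I = -5 - 3 = -8)
T = -5/2 (T = -½*5 = -5/2 ≈ -2.5000)
d = -15/2 (d = -3*(-1)*(-5/2) = 3*(-5/2) = -15/2 ≈ -7.5000)
-69 - (c(I) + (d - 1*1))² = -69 - ((-8)² + (-15/2 - 1*1))² = -69 - (64 + (-15/2 - 1))² = -69 - (64 - 17/2)² = -69 - (111/2)² = -69 - 1*12321/4 = -69 - 12321/4 = -12597/4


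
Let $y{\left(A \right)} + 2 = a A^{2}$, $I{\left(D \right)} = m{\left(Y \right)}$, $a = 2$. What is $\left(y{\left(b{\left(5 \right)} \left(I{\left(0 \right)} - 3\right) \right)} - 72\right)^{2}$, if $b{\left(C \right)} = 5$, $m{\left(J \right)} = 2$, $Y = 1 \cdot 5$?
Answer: $576$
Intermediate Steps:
$Y = 5$
$I{\left(D \right)} = 2$
$y{\left(A \right)} = -2 + 2 A^{2}$
$\left(y{\left(b{\left(5 \right)} \left(I{\left(0 \right)} - 3\right) \right)} - 72\right)^{2} = \left(\left(-2 + 2 \left(5 \left(2 - 3\right)\right)^{2}\right) - 72\right)^{2} = \left(\left(-2 + 2 \left(5 \left(-1\right)\right)^{2}\right) - 72\right)^{2} = \left(\left(-2 + 2 \left(-5\right)^{2}\right) - 72\right)^{2} = \left(\left(-2 + 2 \cdot 25\right) - 72\right)^{2} = \left(\left(-2 + 50\right) - 72\right)^{2} = \left(48 - 72\right)^{2} = \left(-24\right)^{2} = 576$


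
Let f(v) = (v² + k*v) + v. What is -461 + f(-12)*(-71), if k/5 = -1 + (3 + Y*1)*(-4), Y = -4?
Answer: 2947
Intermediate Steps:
k = 15 (k = 5*(-1 + (3 - 4*1)*(-4)) = 5*(-1 + (3 - 4)*(-4)) = 5*(-1 - 1*(-4)) = 5*(-1 + 4) = 5*3 = 15)
f(v) = v² + 16*v (f(v) = (v² + 15*v) + v = v² + 16*v)
-461 + f(-12)*(-71) = -461 - 12*(16 - 12)*(-71) = -461 - 12*4*(-71) = -461 - 48*(-71) = -461 + 3408 = 2947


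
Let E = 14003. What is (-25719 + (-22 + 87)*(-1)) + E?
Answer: -11781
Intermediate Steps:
(-25719 + (-22 + 87)*(-1)) + E = (-25719 + (-22 + 87)*(-1)) + 14003 = (-25719 + 65*(-1)) + 14003 = (-25719 - 65) + 14003 = -25784 + 14003 = -11781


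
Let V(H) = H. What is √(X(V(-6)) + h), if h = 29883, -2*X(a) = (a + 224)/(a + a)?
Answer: √1076115/6 ≈ 172.89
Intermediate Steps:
X(a) = -(224 + a)/(4*a) (X(a) = -(a + 224)/(2*(a + a)) = -(224 + a)/(2*(2*a)) = -(224 + a)*1/(2*a)/2 = -(224 + a)/(4*a))
√(X(V(-6)) + h) = √((¼)*(-224 - 1*(-6))/(-6) + 29883) = √((¼)*(-⅙)*(-224 + 6) + 29883) = √((¼)*(-⅙)*(-218) + 29883) = √(109/12 + 29883) = √(358705/12) = √1076115/6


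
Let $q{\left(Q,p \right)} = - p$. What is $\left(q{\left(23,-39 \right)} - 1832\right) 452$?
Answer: $-810436$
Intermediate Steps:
$\left(q{\left(23,-39 \right)} - 1832\right) 452 = \left(\left(-1\right) \left(-39\right) - 1832\right) 452 = \left(39 - 1832\right) 452 = \left(-1793\right) 452 = -810436$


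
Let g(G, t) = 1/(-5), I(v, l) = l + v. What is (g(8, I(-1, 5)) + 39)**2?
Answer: 37636/25 ≈ 1505.4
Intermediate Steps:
g(G, t) = -1/5
(g(8, I(-1, 5)) + 39)**2 = (-1/5 + 39)**2 = (194/5)**2 = 37636/25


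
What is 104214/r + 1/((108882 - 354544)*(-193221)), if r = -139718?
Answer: -2473365954765455/3316001156060418 ≈ -0.74589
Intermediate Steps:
104214/r + 1/((108882 - 354544)*(-193221)) = 104214/(-139718) + 1/((108882 - 354544)*(-193221)) = 104214*(-1/139718) - 1/193221/(-245662) = -52107/69859 - 1/245662*(-1/193221) = -52107/69859 + 1/47467057302 = -2473365954765455/3316001156060418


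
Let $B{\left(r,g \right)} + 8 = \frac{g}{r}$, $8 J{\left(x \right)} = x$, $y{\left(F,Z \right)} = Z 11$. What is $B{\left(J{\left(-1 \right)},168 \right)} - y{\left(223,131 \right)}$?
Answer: $-2793$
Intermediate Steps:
$y{\left(F,Z \right)} = 11 Z$
$J{\left(x \right)} = \frac{x}{8}$
$B{\left(r,g \right)} = -8 + \frac{g}{r}$
$B{\left(J{\left(-1 \right)},168 \right)} - y{\left(223,131 \right)} = \left(-8 + \frac{168}{\frac{1}{8} \left(-1\right)}\right) - 11 \cdot 131 = \left(-8 + \frac{168}{- \frac{1}{8}}\right) - 1441 = \left(-8 + 168 \left(-8\right)\right) - 1441 = \left(-8 - 1344\right) - 1441 = -1352 - 1441 = -2793$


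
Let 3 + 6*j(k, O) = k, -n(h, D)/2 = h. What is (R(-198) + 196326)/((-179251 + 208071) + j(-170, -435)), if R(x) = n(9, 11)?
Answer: 1177848/172747 ≈ 6.8183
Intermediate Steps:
n(h, D) = -2*h
R(x) = -18 (R(x) = -2*9 = -18)
j(k, O) = -½ + k/6
(R(-198) + 196326)/((-179251 + 208071) + j(-170, -435)) = (-18 + 196326)/((-179251 + 208071) + (-½ + (⅙)*(-170))) = 196308/(28820 + (-½ - 85/3)) = 196308/(28820 - 173/6) = 196308/(172747/6) = 196308*(6/172747) = 1177848/172747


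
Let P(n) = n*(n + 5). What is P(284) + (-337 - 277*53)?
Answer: 67058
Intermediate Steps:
P(n) = n*(5 + n)
P(284) + (-337 - 277*53) = 284*(5 + 284) + (-337 - 277*53) = 284*289 + (-337 - 14681) = 82076 - 15018 = 67058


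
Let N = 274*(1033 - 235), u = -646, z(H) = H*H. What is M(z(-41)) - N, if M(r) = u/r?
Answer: -367554658/1681 ≈ -2.1865e+5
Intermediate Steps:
z(H) = H²
M(r) = -646/r
N = 218652 (N = 274*798 = 218652)
M(z(-41)) - N = -646/((-41)²) - 1*218652 = -646/1681 - 218652 = -367554658/1681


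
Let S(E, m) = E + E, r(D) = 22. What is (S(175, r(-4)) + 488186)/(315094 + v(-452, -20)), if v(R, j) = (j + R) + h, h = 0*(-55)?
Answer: 244268/157311 ≈ 1.5528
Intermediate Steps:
h = 0
v(R, j) = R + j (v(R, j) = (j + R) + 0 = (R + j) + 0 = R + j)
S(E, m) = 2*E
(S(175, r(-4)) + 488186)/(315094 + v(-452, -20)) = (2*175 + 488186)/(315094 + (-452 - 20)) = (350 + 488186)/(315094 - 472) = 488536/314622 = 488536*(1/314622) = 244268/157311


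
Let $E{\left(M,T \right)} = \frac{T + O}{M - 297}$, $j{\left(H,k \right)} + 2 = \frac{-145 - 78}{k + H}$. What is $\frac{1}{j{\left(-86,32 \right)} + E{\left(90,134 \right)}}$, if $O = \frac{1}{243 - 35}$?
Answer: $\frac{129168}{191461} \approx 0.67464$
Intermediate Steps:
$O = \frac{1}{208} \approx 0.0048077$
$j{\left(H,k \right)} = -2 - \frac{223}{H + k}$ ($j{\left(H,k \right)} = -2 + \frac{-145 - 78}{k + H} = -2 - \frac{223}{H + k}$)
$E{\left(M,T \right)} = \frac{\frac{1}{208} + T}{-297 + M}$ ($E{\left(M,T \right)} = \frac{T + \frac{1}{208}}{M - 297} = \frac{\frac{1}{208} + T}{-297 + M}$)
$\frac{1}{j{\left(-86,32 \right)} + E{\left(90,134 \right)}} = \frac{1}{\frac{-223 - -172 - 64}{-86 + 32} + \frac{\frac{1}{208} + 134}{-297 + 90}} = \frac{1}{\frac{-223 + 172 - 64}{-54} + \frac{1}{-207} \cdot \frac{27873}{208}} = \frac{1}{\left(- \frac{1}{54}\right) \left(-115\right) - \frac{3097}{4784}} = \frac{1}{\frac{115}{54} - \frac{3097}{4784}} = \frac{1}{\frac{191461}{129168}} = \frac{129168}{191461}$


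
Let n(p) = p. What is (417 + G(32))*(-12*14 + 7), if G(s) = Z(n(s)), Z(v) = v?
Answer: -72289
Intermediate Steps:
G(s) = s
(417 + G(32))*(-12*14 + 7) = (417 + 32)*(-12*14 + 7) = 449*(-168 + 7) = 449*(-161) = -72289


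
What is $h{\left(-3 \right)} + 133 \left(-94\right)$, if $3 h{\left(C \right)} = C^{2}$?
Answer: $-12499$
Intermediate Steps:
$h{\left(C \right)} = \frac{C^{2}}{3}$
$h{\left(-3 \right)} + 133 \left(-94\right) = \frac{\left(-3\right)^{2}}{3} + 133 \left(-94\right) = \frac{1}{3} \cdot 9 - 12502 = 3 - 12502 = -12499$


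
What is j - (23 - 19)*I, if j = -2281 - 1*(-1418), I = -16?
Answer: -799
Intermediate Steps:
j = -863 (j = -2281 + 1418 = -863)
j - (23 - 19)*I = -863 - (23 - 19)*(-16) = -863 - 4*(-16) = -863 - 1*(-64) = -863 + 64 = -799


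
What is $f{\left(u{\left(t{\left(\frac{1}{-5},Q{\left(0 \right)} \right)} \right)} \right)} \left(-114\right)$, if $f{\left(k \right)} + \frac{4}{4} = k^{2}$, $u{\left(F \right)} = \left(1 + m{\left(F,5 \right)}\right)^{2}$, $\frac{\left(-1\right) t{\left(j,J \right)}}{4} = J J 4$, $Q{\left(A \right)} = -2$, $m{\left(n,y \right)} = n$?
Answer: $-1795837440$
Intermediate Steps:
$t{\left(j,J \right)} = - 16 J^{2}$ ($t{\left(j,J \right)} = - 4 J J 4 = - 4 J^{2} \cdot 4 = - 4 \cdot 4 J^{2} = - 16 J^{2}$)
$u{\left(F \right)} = \left(1 + F\right)^{2}$
$f{\left(k \right)} = -1 + k^{2}$
$f{\left(u{\left(t{\left(\frac{1}{-5},Q{\left(0 \right)} \right)} \right)} \right)} \left(-114\right) = \left(-1 + \left(\left(1 - 16 \left(-2\right)^{2}\right)^{2}\right)^{2}\right) \left(-114\right) = \left(-1 + \left(\left(1 - 64\right)^{2}\right)^{2}\right) \left(-114\right) = \left(-1 + \left(\left(-63\right)^{2}\right)^{2}\right) \left(-114\right) = \left(-1 + 3969^{2}\right) \left(-114\right) = \left(-1 + 15752961\right) \left(-114\right) = 15752960 \left(-114\right) = -1795837440$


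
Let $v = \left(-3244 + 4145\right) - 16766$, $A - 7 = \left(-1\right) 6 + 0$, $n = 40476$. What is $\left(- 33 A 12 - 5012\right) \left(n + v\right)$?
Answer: $-133096288$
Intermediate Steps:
$A = 1$ ($A = 7 + \left(\left(-1\right) 6 + 0\right) = 7 + \left(-6 + 0\right) = 7 - 6 = 1$)
$v = -15865$ ($v = 901 - 16766 = -15865$)
$\left(- 33 A 12 - 5012\right) \left(n + v\right) = \left(\left(-33\right) 1 \cdot 12 - 5012\right) \left(40476 - 15865\right) = \left(\left(-33\right) 12 - 5012\right) 24611 = \left(-396 - 5012\right) 24611 = \left(-5408\right) 24611 = -133096288$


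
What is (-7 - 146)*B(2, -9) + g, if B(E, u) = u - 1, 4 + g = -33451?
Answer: -31925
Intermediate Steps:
g = -33455 (g = -4 - 33451 = -33455)
B(E, u) = -1 + u
(-7 - 146)*B(2, -9) + g = (-7 - 146)*(-1 - 9) - 33455 = -153*(-10) - 33455 = 1530 - 33455 = -31925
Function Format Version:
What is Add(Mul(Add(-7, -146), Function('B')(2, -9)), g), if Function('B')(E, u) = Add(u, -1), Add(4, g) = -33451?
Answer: -31925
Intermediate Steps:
g = -33455 (g = Add(-4, -33451) = -33455)
Function('B')(E, u) = Add(-1, u)
Add(Mul(Add(-7, -146), Function('B')(2, -9)), g) = Add(Mul(Add(-7, -146), Add(-1, -9)), -33455) = Add(Mul(-153, -10), -33455) = Add(1530, -33455) = -31925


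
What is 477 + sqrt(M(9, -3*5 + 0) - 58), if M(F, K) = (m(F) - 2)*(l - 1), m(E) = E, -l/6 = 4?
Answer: 477 + I*sqrt(233) ≈ 477.0 + 15.264*I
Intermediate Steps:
l = -24 (l = -6*4 = -24)
M(F, K) = 50 - 25*F (M(F, K) = (F - 2)*(-24 - 1) = (-2 + F)*(-25) = 50 - 25*F)
477 + sqrt(M(9, -3*5 + 0) - 58) = 477 + sqrt((50 - 25*9) - 58) = 477 + sqrt((50 - 225) - 58) = 477 + sqrt(-175 - 58) = 477 + sqrt(-233) = 477 + I*sqrt(233)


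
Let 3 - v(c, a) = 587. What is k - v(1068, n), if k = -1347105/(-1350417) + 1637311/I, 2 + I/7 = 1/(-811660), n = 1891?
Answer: -595215367225475023/5115040641333 ≈ -1.1637e+5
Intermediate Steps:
I = -11363247/811660 (I = -14 + 7/(-811660) = -14 + 7*(-1/811660) = -14 - 7/811660 = -11363247/811660 ≈ -14.000)
v(c, a) = -584 (v(c, a) = 3 - 1*587 = 3 - 587 = -584)
k = -598202550960013495/5115040641333 (k = -1347105/(-1350417) + 1637311/(-11363247/811660) = -1347105*(-1/1350417) + 1637311*(-811660/11363247) = 449035/450139 - 1328939846260/11363247 = -598202550960013495/5115040641333 ≈ -1.1695e+5)
k - v(1068, n) = -598202550960013495/5115040641333 - 1*(-584) = -598202550960013495/5115040641333 + 584 = -595215367225475023/5115040641333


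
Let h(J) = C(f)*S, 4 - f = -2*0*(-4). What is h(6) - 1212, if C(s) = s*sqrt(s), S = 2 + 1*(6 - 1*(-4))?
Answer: -1116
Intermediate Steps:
f = 4 (f = 4 - (-2*0)*(-4) = 4 - 0*(-4) = 4 - 1*0 = 4 + 0 = 4)
S = 12 (S = 2 + 1*(6 + 4) = 2 + 1*10 = 2 + 10 = 12)
C(s) = s**(3/2)
h(J) = 96 (h(J) = 4**(3/2)*12 = 8*12 = 96)
h(6) - 1212 = 96 - 1212 = -1116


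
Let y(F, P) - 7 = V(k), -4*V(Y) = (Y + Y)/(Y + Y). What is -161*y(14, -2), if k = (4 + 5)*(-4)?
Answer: -4347/4 ≈ -1086.8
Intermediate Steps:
k = -36 (k = 9*(-4) = -36)
V(Y) = -1/4 (V(Y) = -(Y + Y)/(4*(Y + Y)) = -2*Y/(4*(2*Y)) = -2*Y*1/(2*Y)/4 = -1/4*1 = -1/4)
y(F, P) = 27/4 (y(F, P) = 7 - 1/4 = 27/4)
-161*y(14, -2) = -161*27/4 = -4347/4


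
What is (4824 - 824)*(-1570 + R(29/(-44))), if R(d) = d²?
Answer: -759669750/121 ≈ -6.2783e+6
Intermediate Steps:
(4824 - 824)*(-1570 + R(29/(-44))) = (4824 - 824)*(-1570 + (29/(-44))²) = 4000*(-1570 + (29*(-1/44))²) = 4000*(-1570 + (-29/44)²) = 4000*(-1570 + 841/1936) = 4000*(-3038679/1936) = -759669750/121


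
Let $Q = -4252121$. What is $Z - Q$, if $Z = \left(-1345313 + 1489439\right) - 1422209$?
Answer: $2974038$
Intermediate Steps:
$Z = -1278083$ ($Z = 144126 - 1422209 = -1278083$)
$Z - Q = -1278083 - -4252121 = -1278083 + 4252121 = 2974038$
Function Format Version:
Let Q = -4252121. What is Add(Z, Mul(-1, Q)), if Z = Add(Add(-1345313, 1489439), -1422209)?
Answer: 2974038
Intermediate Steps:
Z = -1278083 (Z = Add(144126, -1422209) = -1278083)
Add(Z, Mul(-1, Q)) = Add(-1278083, Mul(-1, -4252121)) = Add(-1278083, 4252121) = 2974038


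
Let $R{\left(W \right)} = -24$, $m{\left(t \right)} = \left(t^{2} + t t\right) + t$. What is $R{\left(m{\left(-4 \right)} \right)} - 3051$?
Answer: $-3075$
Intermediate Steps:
$m{\left(t \right)} = t + 2 t^{2}$ ($m{\left(t \right)} = \left(t^{2} + t^{2}\right) + t = 2 t^{2} + t = t + 2 t^{2}$)
$R{\left(m{\left(-4 \right)} \right)} - 3051 = -24 - 3051 = -3075$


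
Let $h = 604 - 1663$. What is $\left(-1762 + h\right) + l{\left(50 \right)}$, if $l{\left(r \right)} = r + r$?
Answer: $-2721$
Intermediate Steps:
$l{\left(r \right)} = 2 r$
$h = -1059$ ($h = 604 - 1663 = -1059$)
$\left(-1762 + h\right) + l{\left(50 \right)} = \left(-1762 - 1059\right) + 2 \cdot 50 = -2821 + 100 = -2721$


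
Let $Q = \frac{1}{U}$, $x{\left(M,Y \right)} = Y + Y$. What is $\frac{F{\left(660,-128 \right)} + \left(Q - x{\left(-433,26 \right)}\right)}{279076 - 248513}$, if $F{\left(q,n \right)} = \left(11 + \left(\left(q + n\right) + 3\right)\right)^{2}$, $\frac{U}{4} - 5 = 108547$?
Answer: $\frac{129421773313}{13270699104} \approx 9.7524$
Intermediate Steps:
$U = 434208$ ($U = 20 + 4 \cdot 108547 = 20 + 434188 = 434208$)
$x{\left(M,Y \right)} = 2 Y$
$Q = \frac{1}{434208} \approx 2.303 \cdot 10^{-6}$
$F{\left(q,n \right)} = \left(14 + n + q\right)^{2}$ ($F{\left(q,n \right)} = \left(11 + \left(\left(n + q\right) + 3\right)\right)^{2} = \left(11 + \left(3 + n + q\right)\right)^{2} = \left(14 + n + q\right)^{2}$)
$\frac{F{\left(660,-128 \right)} + \left(Q - x{\left(-433,26 \right)}\right)}{279076 - 248513} = \frac{\left(14 - 128 + 660\right)^{2} + \left(\frac{1}{434208} - 2 \cdot 26\right)}{279076 - 248513} = \frac{546^{2} + \left(\frac{1}{434208} - 52\right)}{30563} = \left(298116 + \left(\frac{1}{434208} - 52\right)\right) \frac{1}{30563} = \left(298116 - \frac{22578815}{434208}\right) \frac{1}{30563} = \frac{129421773313}{434208} \cdot \frac{1}{30563} = \frac{129421773313}{13270699104}$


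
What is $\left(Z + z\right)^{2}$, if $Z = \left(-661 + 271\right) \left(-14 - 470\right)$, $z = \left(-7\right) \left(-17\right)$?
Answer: $35675276641$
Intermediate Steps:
$z = 119$
$Z = 188760$ ($Z = \left(-390\right) \left(-484\right) = 188760$)
$\left(Z + z\right)^{2} = \left(188760 + 119\right)^{2} = 188879^{2} = 35675276641$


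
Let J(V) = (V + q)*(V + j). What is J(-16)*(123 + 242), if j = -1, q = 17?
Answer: -6205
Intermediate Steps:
J(V) = (-1 + V)*(17 + V) (J(V) = (V + 17)*(V - 1) = (17 + V)*(-1 + V) = (-1 + V)*(17 + V))
J(-16)*(123 + 242) = (-17 + (-16)² + 16*(-16))*(123 + 242) = (-17 + 256 - 256)*365 = -17*365 = -6205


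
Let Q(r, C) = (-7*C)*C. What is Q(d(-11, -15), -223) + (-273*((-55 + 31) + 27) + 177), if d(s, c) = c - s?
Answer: -348745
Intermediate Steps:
Q(r, C) = -7*C²
Q(d(-11, -15), -223) + (-273*((-55 + 31) + 27) + 177) = -7*(-223)² + (-273*((-55 + 31) + 27) + 177) = -7*49729 + (-273*(-24 + 27) + 177) = -348103 + (-273*3 + 177) = -348103 + (-819 + 177) = -348103 - 642 = -348745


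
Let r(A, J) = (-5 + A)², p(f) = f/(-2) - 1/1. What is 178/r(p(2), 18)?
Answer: 178/49 ≈ 3.6327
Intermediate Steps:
p(f) = -1 - f/2 (p(f) = f*(-½) - 1*1 = -f/2 - 1 = -1 - f/2)
178/r(p(2), 18) = 178/((-5 + (-1 - ½*2))²) = 178/((-5 + (-1 - 1))²) = 178/((-5 - 2)²) = 178/((-7)²) = 178/49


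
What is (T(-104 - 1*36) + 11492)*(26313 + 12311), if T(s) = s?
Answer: 438459648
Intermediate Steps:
(T(-104 - 1*36) + 11492)*(26313 + 12311) = ((-104 - 1*36) + 11492)*(26313 + 12311) = ((-104 - 36) + 11492)*38624 = (-140 + 11492)*38624 = 11352*38624 = 438459648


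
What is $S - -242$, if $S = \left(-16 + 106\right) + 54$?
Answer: $386$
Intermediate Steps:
$S = 144$ ($S = 90 + 54 = 144$)
$S - -242 = 144 - -242 = 144 + 242 = 386$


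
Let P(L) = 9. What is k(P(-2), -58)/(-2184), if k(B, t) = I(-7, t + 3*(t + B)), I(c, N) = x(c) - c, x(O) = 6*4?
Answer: -31/2184 ≈ -0.014194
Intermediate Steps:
x(O) = 24
I(c, N) = 24 - c
k(B, t) = 31 (k(B, t) = 24 - 1*(-7) = 24 + 7 = 31)
k(P(-2), -58)/(-2184) = 31/(-2184) = 31*(-1/2184) = -31/2184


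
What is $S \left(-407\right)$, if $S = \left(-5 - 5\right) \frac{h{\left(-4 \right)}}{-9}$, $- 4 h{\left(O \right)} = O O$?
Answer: $\frac{16280}{9} \approx 1808.9$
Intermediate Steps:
$h{\left(O \right)} = - \frac{O^{2}}{4}$ ($h{\left(O \right)} = - \frac{O O}{4} = - \frac{O^{2}}{4}$)
$S = - \frac{40}{9}$ ($S = \left(-5 - 5\right) \frac{\left(- \frac{1}{4}\right) \left(-4\right)^{2}}{-9} = \left(-5 - 5\right) \left(- \frac{1}{4}\right) 16 \left(- \frac{1}{9}\right) = - 10 \left(\left(-4\right) \left(- \frac{1}{9}\right)\right) = \left(-10\right) \frac{4}{9} = - \frac{40}{9} \approx -4.4444$)
$S \left(-407\right) = \left(- \frac{40}{9}\right) \left(-407\right) = \frac{16280}{9}$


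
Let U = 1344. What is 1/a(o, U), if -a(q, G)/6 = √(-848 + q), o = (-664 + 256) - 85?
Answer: I*√149/2682 ≈ 0.0045513*I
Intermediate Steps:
o = -493 (o = -408 - 85 = -493)
a(q, G) = -6*√(-848 + q)
1/a(o, U) = 1/(-6*√(-848 - 493)) = 1/(-18*I*√149) = I*√149/2682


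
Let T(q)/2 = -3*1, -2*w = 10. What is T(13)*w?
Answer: 30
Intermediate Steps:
w = -5 (w = -½*10 = -5)
T(q) = -6 (T(q) = 2*(-3*1) = 2*(-3) = -6)
T(13)*w = -6*(-5) = 30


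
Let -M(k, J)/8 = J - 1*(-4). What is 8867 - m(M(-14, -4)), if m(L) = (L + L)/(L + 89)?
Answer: 8867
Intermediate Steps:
M(k, J) = -32 - 8*J (M(k, J) = -8*(J - 1*(-4)) = -8*(J + 4) = -8*(4 + J) = -32 - 8*J)
m(L) = 2*L/(89 + L) (m(L) = (2*L)/(89 + L) = 2*L/(89 + L))
8867 - m(M(-14, -4)) = 8867 - 2*(-32 - 8*(-4))/(89 + (-32 - 8*(-4))) = 8867 - 2*(-32 + 32)/(89 + (-32 + 32)) = 8867 - 2*0/(89 + 0) = 8867 - 2*0/89 = 8867 - 1*0 = 8867 + 0 = 8867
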